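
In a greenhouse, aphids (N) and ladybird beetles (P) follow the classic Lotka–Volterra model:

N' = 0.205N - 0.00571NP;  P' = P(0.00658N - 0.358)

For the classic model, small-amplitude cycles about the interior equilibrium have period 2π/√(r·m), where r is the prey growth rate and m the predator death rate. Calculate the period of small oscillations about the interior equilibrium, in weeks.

Here r = 0.205 and m = 0.358, so r·m = 0.0734.
ω = √0.0734 = 0.271 per week, hence T = 2π/ω ≈ 23.2 weeks.

T ≈ 23.2 weeks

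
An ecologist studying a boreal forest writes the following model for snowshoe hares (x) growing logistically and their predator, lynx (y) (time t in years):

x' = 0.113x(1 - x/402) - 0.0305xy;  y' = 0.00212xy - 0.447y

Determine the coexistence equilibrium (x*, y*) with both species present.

x* ≈ 211, y* ≈ 1.76

From dy/dt = 0 with y > 0: 0.00212x* = 0.447, so x* = 211.
Substitute into dx/dt = 0: 0.113(1 - 211/402) = 0.0305y*.
The bracket is 0.475, giving y* = 0.0537/0.0305 = 1.76.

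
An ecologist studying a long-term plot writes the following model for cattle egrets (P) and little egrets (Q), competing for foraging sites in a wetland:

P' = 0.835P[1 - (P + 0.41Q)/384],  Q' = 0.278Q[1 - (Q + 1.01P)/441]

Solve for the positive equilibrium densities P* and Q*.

Setting both brackets to zero gives the nullclines P + 0.41Q = 384 and 1.01P + Q = 441.
Substituting Q = 441 - 1.01P into the first: P(1 - 0.41·1.01) = 384 - 0.41·441.
So P* = 203/0.586 = 347, and then Q* = 441 - 1.01·347 = 90.7.

P* ≈ 347, Q* ≈ 90.7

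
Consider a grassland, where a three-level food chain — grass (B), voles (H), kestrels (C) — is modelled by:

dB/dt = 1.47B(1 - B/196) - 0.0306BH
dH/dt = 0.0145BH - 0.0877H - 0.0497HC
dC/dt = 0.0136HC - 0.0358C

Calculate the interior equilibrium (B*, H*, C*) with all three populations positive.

B* ≈ 185, H* ≈ 2.63, C* ≈ 52.3

From dC/dt = 0: 0.0136H* = 0.0358, so H* = 2.63.
From dB/dt = 0: 1.47(1 - B*/196) = 0.0306·2.63, giving B* = 196·(1 - 0.0548) = 185.
From dH/dt = 0: 0.0145·185 - 0.0877 = 0.0497C*, so C* = 2.6/0.0497 = 52.3.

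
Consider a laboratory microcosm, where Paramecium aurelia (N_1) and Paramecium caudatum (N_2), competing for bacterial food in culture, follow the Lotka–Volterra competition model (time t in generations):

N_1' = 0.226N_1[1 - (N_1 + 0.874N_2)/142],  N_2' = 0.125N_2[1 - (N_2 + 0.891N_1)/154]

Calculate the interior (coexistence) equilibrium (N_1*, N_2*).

Setting both brackets to zero gives the nullclines N_1 + 0.874N_2 = 142 and 0.891N_1 + N_2 = 154.
Substituting N_2 = 154 - 0.891N_1 into the first: N_1(1 - 0.874·0.891) = 142 - 0.874·154.
So N_1* = 7.4/0.221 = 33.5, and then N_2* = 154 - 0.891·33.5 = 124.

N_1* ≈ 33.5, N_2* ≈ 124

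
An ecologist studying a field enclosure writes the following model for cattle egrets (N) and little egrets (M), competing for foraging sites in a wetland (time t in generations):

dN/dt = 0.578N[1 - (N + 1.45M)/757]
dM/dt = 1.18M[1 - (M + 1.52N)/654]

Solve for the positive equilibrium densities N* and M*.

N* ≈ 159, M* ≈ 412

Setting both brackets to zero gives the nullclines N + 1.45M = 757 and 1.52N + M = 654.
Substituting M = 654 - 1.52N into the first: N(1 - 1.45·1.52) = 757 - 1.45·654.
So N* = -191/-1.2 = 159, and then M* = 654 - 1.52·159 = 412.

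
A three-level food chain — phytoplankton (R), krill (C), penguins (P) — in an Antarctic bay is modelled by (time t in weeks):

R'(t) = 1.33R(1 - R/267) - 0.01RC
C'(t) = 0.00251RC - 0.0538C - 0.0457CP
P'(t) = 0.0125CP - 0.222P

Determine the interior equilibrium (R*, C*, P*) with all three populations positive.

R* ≈ 231, C* ≈ 17.8, P* ≈ 11.5

From dP/dt = 0: 0.0125C* = 0.222, so C* = 17.8.
From dR/dt = 0: 1.33(1 - R*/267) = 0.01·17.8, giving R* = 267·(1 - 0.134) = 231.
From dC/dt = 0: 0.00251·231 - 0.0538 = 0.0457P*, so P* = 0.527/0.0457 = 11.5.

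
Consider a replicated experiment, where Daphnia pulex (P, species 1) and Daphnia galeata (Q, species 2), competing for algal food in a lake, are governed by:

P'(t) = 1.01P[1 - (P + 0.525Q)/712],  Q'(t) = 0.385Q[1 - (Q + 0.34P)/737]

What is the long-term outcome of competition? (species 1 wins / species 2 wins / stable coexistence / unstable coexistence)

Compare the nullcline intercepts: K1/α12 = 712/0.525 = 1360 > K2 = 737; K2/α21 = 737/0.34 = 2170 > K1 = 712.
Since both inequalities hold, each species can invade when rare, so the interior equilibrium is stable.

stable coexistence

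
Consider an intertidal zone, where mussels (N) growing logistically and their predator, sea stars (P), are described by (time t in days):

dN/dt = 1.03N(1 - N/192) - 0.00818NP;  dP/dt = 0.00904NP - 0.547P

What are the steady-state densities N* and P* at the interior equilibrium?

N* ≈ 60.5, P* ≈ 86.2

From dP/dt = 0 with P > 0: 0.00904N* = 0.547, so N* = 60.5.
Substitute into dN/dt = 0: 1.03(1 - 60.5/192) = 0.00818P*.
The bracket is 0.685, giving P* = 0.705/0.00818 = 86.2.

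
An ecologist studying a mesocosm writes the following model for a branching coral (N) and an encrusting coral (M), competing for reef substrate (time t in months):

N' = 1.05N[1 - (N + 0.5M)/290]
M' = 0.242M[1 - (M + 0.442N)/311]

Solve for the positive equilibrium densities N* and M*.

Setting both brackets to zero gives the nullclines N + 0.5M = 290 and 0.442N + M = 311.
Substituting M = 311 - 0.442N into the first: N(1 - 0.5·0.442) = 290 - 0.5·311.
So N* = 134/0.779 = 173, and then M* = 311 - 0.442·173 = 235.

N* ≈ 173, M* ≈ 235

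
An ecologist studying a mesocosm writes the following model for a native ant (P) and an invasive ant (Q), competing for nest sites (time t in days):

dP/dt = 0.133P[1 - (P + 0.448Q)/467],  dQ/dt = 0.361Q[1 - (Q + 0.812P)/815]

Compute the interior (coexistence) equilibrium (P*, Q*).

P* ≈ 160, Q* ≈ 685

Setting both brackets to zero gives the nullclines P + 0.448Q = 467 and 0.812P + Q = 815.
Substituting Q = 815 - 0.812P into the first: P(1 - 0.448·0.812) = 467 - 0.448·815.
So P* = 102/0.636 = 160, and then Q* = 815 - 0.812·160 = 685.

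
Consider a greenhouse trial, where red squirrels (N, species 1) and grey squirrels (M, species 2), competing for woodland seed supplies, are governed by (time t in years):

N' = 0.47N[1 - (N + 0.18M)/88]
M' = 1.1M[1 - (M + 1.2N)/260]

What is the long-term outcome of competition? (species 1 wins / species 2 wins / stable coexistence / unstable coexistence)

stable coexistence

Compare the nullcline intercepts: K1/α12 = 88/0.18 = 489 > K2 = 260; K2/α21 = 260/1.2 = 217 > K1 = 88.
Since both inequalities hold, each species can invade when rare, so the interior equilibrium is stable.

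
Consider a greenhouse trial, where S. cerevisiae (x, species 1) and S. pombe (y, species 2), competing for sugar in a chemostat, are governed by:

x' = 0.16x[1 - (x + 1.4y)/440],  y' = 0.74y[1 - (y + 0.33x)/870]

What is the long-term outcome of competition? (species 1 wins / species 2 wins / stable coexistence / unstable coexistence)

Compare the nullcline intercepts: K1/α12 = 440/1.4 = 314 < K2 = 870; K2/α21 = 870/0.33 = 2640 > K1 = 440.
Since the inequalities point opposite ways, species 2 can invade but species 1 cannot.

species 2 excludes species 1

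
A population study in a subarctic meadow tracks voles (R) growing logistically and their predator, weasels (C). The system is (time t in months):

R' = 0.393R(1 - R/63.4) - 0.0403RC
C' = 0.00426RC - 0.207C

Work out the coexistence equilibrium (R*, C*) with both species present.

R* ≈ 48.6, C* ≈ 2.28

From dC/dt = 0 with C > 0: 0.00426R* = 0.207, so R* = 48.6.
Substitute into dR/dt = 0: 0.393(1 - 48.6/63.4) = 0.0403C*.
The bracket is 0.234, giving C* = 0.0918/0.0403 = 2.28.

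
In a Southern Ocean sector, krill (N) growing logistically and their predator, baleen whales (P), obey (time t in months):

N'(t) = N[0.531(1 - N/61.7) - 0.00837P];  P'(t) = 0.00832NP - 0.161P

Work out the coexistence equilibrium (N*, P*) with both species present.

From dP/dt = 0 with P > 0: 0.00832N* = 0.161, so N* = 19.4.
Substitute into dN/dt = 0: 0.531(1 - 19.4/61.7) = 0.00837P*.
The bracket is 0.686, giving P* = 0.364/0.00837 = 43.5.

N* ≈ 19.4, P* ≈ 43.5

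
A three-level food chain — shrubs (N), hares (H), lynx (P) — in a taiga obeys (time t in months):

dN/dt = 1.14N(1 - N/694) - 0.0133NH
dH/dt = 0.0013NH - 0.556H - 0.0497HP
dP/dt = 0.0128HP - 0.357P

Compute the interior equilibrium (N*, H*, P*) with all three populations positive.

From dP/dt = 0: 0.0128H* = 0.357, so H* = 27.9.
From dN/dt = 0: 1.14(1 - N*/694) = 0.0133·27.9, giving N* = 694·(1 - 0.325) = 468.
From dH/dt = 0: 0.0013·468 - 0.556 = 0.0497P*, so P* = 0.0526/0.0497 = 1.06.

N* ≈ 468, H* ≈ 27.9, P* ≈ 1.06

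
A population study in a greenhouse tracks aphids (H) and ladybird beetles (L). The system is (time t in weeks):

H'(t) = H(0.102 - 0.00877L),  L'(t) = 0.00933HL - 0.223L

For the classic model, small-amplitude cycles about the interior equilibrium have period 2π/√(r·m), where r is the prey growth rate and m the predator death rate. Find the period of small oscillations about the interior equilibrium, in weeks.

T ≈ 41.7 weeks

Here r = 0.102 and m = 0.223, so r·m = 0.0227.
ω = √0.0227 = 0.151 per week, hence T = 2π/ω ≈ 41.7 weeks.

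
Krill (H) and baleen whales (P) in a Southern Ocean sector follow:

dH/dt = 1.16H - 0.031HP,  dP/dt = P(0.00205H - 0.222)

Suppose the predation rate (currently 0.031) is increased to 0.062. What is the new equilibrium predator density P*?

At the interior fixed point, setting dH/dt = 0 with H > 0 fixes P* = (prey growth rate)/(HP coefficient) — independent of the other coefficients.
With the change, P* = 1.16/0.062 = 18.7; it falls from 37.4.

P* ≈ 18.7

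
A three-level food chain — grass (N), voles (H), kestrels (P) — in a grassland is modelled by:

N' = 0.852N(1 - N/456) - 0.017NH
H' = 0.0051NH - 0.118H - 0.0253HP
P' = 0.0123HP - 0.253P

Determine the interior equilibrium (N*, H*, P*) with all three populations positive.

From dP/dt = 0: 0.0123H* = 0.253, so H* = 20.6.
From dN/dt = 0: 0.852(1 - N*/456) = 0.017·20.6, giving N* = 456·(1 - 0.41) = 269.
From dH/dt = 0: 0.0051·269 - 0.118 = 0.0253P*, so P* = 1.25/0.0253 = 49.5.

N* ≈ 269, H* ≈ 20.6, P* ≈ 49.5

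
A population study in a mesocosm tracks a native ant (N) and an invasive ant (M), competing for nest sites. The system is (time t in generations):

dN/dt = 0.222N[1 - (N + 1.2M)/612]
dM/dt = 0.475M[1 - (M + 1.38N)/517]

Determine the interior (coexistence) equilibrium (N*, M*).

Setting both brackets to zero gives the nullclines N + 1.2M = 612 and 1.38N + M = 517.
Substituting M = 517 - 1.38N into the first: N(1 - 1.2·1.38) = 612 - 1.2·517.
So N* = -8.4/-0.656 = 12.8, and then M* = 517 - 1.38·12.8 = 499.

N* ≈ 12.8, M* ≈ 499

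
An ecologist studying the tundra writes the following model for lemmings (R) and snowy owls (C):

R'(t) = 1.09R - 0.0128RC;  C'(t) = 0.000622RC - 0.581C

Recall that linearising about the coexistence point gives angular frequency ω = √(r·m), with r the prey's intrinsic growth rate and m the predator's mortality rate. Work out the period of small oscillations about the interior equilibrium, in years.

Here r = 1.09 and m = 0.581, so r·m = 0.633.
ω = √0.633 = 0.796 per year, hence T = 2π/ω ≈ 7.9 years.

T ≈ 7.9 years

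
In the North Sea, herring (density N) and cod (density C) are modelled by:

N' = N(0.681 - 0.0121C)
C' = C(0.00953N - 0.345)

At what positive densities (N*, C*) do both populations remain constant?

N* ≈ 36.2, C* ≈ 56.3

Set dC/dt = 0 with C > 0: 0.00953N - 0.345 = 0, so N* = 0.345/0.00953 = 36.2.
Set dN/dt = 0 with N > 0: 0.681 - 0.0121C = 0, so C* = 0.681/0.0121 = 56.3.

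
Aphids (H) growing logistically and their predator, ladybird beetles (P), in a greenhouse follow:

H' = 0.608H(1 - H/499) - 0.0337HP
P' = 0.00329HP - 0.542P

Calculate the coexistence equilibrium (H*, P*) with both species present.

H* ≈ 165, P* ≈ 12.1

From dP/dt = 0 with P > 0: 0.00329H* = 0.542, so H* = 165.
Substitute into dH/dt = 0: 0.608(1 - 165/499) = 0.0337P*.
The bracket is 0.67, giving P* = 0.407/0.0337 = 12.1.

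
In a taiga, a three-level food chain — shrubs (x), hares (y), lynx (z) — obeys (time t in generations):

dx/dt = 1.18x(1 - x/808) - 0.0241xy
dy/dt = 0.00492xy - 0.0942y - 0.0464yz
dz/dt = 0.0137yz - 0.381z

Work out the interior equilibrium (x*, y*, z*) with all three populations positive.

x* ≈ 349, y* ≈ 27.8, z* ≈ 35

From dz/dt = 0: 0.0137y* = 0.381, so y* = 27.8.
From dx/dt = 0: 1.18(1 - x*/808) = 0.0241·27.8, giving x* = 808·(1 - 0.568) = 349.
From dy/dt = 0: 0.00492·349 - 0.0942 = 0.0464z*, so z* = 1.62/0.0464 = 35.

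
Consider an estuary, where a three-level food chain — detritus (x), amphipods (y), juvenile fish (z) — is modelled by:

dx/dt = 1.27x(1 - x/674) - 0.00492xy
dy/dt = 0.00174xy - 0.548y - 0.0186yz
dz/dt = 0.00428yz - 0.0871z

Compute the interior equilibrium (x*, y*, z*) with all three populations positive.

x* ≈ 621, y* ≈ 20.4, z* ≈ 28.6

From dz/dt = 0: 0.00428y* = 0.0871, so y* = 20.4.
From dx/dt = 0: 1.27(1 - x*/674) = 0.00492·20.4, giving x* = 674·(1 - 0.0788) = 621.
From dy/dt = 0: 0.00174·621 - 0.548 = 0.0186z*, so z* = 0.532/0.0186 = 28.6.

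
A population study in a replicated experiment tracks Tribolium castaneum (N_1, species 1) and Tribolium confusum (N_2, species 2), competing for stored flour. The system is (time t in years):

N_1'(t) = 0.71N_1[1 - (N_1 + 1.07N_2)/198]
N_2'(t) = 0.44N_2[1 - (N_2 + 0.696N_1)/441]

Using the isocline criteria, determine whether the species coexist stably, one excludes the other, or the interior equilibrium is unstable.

Compare the nullcline intercepts: K1/α12 = 198/1.07 = 185 < K2 = 441; K2/α21 = 441/0.696 = 634 > K1 = 198.
Since the inequalities point opposite ways, species 2 can invade but species 1 cannot.

species 2 excludes species 1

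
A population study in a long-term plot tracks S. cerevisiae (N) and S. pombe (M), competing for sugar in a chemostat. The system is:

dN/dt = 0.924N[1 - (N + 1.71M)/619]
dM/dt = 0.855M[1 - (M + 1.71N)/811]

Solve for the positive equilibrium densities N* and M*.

N* ≈ 399, M* ≈ 129

Setting both brackets to zero gives the nullclines N + 1.71M = 619 and 1.71N + M = 811.
Substituting M = 811 - 1.71N into the first: N(1 - 1.71·1.71) = 619 - 1.71·811.
So N* = -768/-1.92 = 399, and then M* = 811 - 1.71·399 = 129.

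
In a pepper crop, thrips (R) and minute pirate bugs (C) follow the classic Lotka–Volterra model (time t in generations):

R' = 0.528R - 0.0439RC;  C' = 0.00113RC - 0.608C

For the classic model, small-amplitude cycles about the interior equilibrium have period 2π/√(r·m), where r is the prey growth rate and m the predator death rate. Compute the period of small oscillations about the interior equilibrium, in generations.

T ≈ 11.1 generations

Here r = 0.528 and m = 0.608, so r·m = 0.321.
ω = √0.321 = 0.567 per generation, hence T = 2π/ω ≈ 11.1 generations.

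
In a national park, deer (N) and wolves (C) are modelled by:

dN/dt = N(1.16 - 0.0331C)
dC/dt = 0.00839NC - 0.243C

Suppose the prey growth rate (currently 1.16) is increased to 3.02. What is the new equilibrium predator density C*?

C* ≈ 91.2

At the interior fixed point, setting dN/dt = 0 with N > 0 fixes C* = (prey growth rate)/(NC coefficient) — independent of the other coefficients.
With the change, C* = 3.02/0.0331 = 91.2; it rises from 35.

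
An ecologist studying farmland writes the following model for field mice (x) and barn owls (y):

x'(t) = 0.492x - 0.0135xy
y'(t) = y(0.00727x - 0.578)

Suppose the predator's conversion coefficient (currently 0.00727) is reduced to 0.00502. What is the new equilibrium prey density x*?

x* ≈ 115

At the interior fixed point, setting dy/dt = 0 with y > 0 fixes x* = (predator death rate)/(xy coefficient) — independent of the other coefficients.
With the change, x* = 0.578/0.00502 = 115; it rises from 79.5.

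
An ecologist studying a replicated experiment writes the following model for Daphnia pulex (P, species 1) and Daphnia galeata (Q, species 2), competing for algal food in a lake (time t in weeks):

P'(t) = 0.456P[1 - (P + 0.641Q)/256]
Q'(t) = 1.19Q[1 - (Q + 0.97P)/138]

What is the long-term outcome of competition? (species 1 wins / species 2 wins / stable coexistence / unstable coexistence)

species 1 excludes species 2

Compare the nullcline intercepts: K1/α12 = 256/0.641 = 399 > K2 = 138; K2/α21 = 138/0.97 = 142 < K1 = 256.
Since the inequalities point opposite ways, species 1 can invade but species 2 cannot.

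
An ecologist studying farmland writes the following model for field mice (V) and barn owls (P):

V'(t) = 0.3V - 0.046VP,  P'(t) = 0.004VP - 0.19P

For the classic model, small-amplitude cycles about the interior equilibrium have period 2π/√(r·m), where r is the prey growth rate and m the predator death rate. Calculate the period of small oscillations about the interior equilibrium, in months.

Here r = 0.3 and m = 0.19, so r·m = 0.057.
ω = √0.057 = 0.239 per month, hence T = 2π/ω ≈ 26.3 months.

T ≈ 26.3 months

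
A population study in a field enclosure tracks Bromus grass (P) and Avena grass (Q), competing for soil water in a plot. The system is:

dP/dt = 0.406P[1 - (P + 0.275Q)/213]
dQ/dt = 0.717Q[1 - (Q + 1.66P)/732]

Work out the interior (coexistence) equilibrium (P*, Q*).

Setting both brackets to zero gives the nullclines P + 0.275Q = 213 and 1.66P + Q = 732.
Substituting Q = 732 - 1.66P into the first: P(1 - 0.275·1.66) = 213 - 0.275·732.
So P* = 11.7/0.543 = 21.5, and then Q* = 732 - 1.66·21.5 = 696.

P* ≈ 21.5, Q* ≈ 696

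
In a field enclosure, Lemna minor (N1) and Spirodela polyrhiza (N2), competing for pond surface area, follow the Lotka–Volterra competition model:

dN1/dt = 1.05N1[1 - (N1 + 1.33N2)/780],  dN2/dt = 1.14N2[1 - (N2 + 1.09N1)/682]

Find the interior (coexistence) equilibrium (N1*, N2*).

N1* ≈ 283, N2* ≈ 374

Setting both brackets to zero gives the nullclines N1 + 1.33N2 = 780 and 1.09N1 + N2 = 682.
Substituting N2 = 682 - 1.09N1 into the first: N1(1 - 1.33·1.09) = 780 - 1.33·682.
So N1* = -127/-0.45 = 283, and then N2* = 682 - 1.09·283 = 374.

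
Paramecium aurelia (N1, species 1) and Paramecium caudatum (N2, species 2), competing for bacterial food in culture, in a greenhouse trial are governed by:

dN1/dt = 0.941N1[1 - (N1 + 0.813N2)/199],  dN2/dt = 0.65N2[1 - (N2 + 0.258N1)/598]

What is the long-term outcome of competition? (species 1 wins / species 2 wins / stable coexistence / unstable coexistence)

Compare the nullcline intercepts: K1/α12 = 199/0.813 = 245 < K2 = 598; K2/α21 = 598/0.258 = 2320 > K1 = 199.
Since the inequalities point opposite ways, species 2 can invade but species 1 cannot.

species 2 excludes species 1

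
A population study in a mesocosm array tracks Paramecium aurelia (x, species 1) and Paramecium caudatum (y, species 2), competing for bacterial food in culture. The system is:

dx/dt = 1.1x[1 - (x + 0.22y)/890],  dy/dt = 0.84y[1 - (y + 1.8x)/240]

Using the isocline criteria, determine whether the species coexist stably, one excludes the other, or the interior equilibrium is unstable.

species 1 excludes species 2

Compare the nullcline intercepts: K1/α12 = 890/0.22 = 4050 > K2 = 240; K2/α21 = 240/1.8 = 133 < K1 = 890.
Since the inequalities point opposite ways, species 1 can invade but species 2 cannot.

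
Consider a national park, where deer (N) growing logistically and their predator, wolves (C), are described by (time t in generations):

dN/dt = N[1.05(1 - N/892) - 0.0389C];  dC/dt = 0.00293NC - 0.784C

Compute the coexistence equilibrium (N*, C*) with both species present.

From dC/dt = 0 with C > 0: 0.00293N* = 0.784, so N* = 268.
Substitute into dN/dt = 0: 1.05(1 - 268/892) = 0.0389C*.
The bracket is 0.7, giving C* = 0.735/0.0389 = 18.9.

N* ≈ 268, C* ≈ 18.9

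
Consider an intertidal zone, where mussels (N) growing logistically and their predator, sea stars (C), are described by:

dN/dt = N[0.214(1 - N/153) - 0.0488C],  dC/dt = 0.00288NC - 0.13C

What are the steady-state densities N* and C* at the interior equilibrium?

From dC/dt = 0 with C > 0: 0.00288N* = 0.13, so N* = 45.1.
Substitute into dN/dt = 0: 0.214(1 - 45.1/153) = 0.0488C*.
The bracket is 0.705, giving C* = 0.151/0.0488 = 3.09.

N* ≈ 45.1, C* ≈ 3.09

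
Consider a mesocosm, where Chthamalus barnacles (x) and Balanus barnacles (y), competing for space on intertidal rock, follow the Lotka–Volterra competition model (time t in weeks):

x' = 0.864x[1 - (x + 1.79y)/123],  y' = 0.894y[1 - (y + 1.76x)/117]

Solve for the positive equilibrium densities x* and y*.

Setting both brackets to zero gives the nullclines x + 1.79y = 123 and 1.76x + y = 117.
Substituting y = 117 - 1.76x into the first: x(1 - 1.79·1.76) = 123 - 1.79·117.
So x* = -86.4/-2.15 = 40.2, and then y* = 117 - 1.76·40.2 = 46.3.

x* ≈ 40.2, y* ≈ 46.3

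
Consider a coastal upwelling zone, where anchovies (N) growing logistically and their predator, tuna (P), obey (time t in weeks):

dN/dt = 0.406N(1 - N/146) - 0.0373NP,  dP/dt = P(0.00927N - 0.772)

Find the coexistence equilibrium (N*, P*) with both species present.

From dP/dt = 0 with P > 0: 0.00927N* = 0.772, so N* = 83.3.
Substitute into dN/dt = 0: 0.406(1 - 83.3/146) = 0.0373P*.
The bracket is 0.43, giving P* = 0.174/0.0373 = 4.68.

N* ≈ 83.3, P* ≈ 4.68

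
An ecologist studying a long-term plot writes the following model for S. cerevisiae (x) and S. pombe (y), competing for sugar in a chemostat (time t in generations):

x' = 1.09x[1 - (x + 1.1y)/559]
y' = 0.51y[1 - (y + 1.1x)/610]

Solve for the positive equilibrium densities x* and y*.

x* ≈ 533, y* ≈ 23.3

Setting both brackets to zero gives the nullclines x + 1.1y = 559 and 1.1x + y = 610.
Substituting y = 610 - 1.1x into the first: x(1 - 1.1·1.1) = 559 - 1.1·610.
So x* = -112/-0.21 = 533, and then y* = 610 - 1.1·533 = 23.3.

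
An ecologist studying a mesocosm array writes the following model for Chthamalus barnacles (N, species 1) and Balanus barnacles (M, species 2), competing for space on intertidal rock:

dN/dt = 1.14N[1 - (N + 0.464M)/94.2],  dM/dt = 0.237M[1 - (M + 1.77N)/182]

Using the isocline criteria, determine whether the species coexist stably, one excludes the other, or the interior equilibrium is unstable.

stable coexistence

Compare the nullcline intercepts: K1/α12 = 94.2/0.464 = 203 > K2 = 182; K2/α21 = 182/1.77 = 103 > K1 = 94.2.
Since both inequalities hold, each species can invade when rare, so the interior equilibrium is stable.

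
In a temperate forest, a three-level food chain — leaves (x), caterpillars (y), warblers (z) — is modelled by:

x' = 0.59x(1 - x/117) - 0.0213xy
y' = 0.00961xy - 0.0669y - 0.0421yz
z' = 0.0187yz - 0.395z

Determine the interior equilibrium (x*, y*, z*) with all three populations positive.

From dz/dt = 0: 0.0187y* = 0.395, so y* = 21.1.
From dx/dt = 0: 0.59(1 - x*/117) = 0.0213·21.1, giving x* = 117·(1 - 0.763) = 27.8.
From dy/dt = 0: 0.00961·27.8 - 0.0669 = 0.0421z*, so z* = 0.2/0.0421 = 4.75.

x* ≈ 27.8, y* ≈ 21.1, z* ≈ 4.75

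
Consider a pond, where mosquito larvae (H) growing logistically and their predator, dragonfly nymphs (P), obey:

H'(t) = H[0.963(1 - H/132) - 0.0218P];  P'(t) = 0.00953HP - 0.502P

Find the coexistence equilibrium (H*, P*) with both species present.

From dP/dt = 0 with P > 0: 0.00953H* = 0.502, so H* = 52.7.
Substitute into dH/dt = 0: 0.963(1 - 52.7/132) = 0.0218P*.
The bracket is 0.601, giving P* = 0.579/0.0218 = 26.5.

H* ≈ 52.7, P* ≈ 26.5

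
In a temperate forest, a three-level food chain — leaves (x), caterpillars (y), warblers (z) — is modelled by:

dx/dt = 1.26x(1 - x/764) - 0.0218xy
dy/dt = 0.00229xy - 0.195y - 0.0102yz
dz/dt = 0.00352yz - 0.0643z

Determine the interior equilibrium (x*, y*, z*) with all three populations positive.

x* ≈ 523, y* ≈ 18.3, z* ≈ 98.2

From dz/dt = 0: 0.00352y* = 0.0643, so y* = 18.3.
From dx/dt = 0: 1.26(1 - x*/764) = 0.0218·18.3, giving x* = 764·(1 - 0.316) = 523.
From dy/dt = 0: 0.00229·523 - 0.195 = 0.0102z*, so z* = 1/0.0102 = 98.2.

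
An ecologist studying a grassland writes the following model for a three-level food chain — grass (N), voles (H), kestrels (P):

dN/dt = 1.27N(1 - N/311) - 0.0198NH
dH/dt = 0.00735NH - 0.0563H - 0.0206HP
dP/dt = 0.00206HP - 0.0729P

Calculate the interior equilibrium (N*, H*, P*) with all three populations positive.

From dP/dt = 0: 0.00206H* = 0.0729, so H* = 35.4.
From dN/dt = 0: 1.27(1 - N*/311) = 0.0198·35.4, giving N* = 311·(1 - 0.552) = 139.
From dH/dt = 0: 0.00735·139 - 0.0563 = 0.0206P*, so P* = 0.968/0.0206 = 47.

N* ≈ 139, H* ≈ 35.4, P* ≈ 47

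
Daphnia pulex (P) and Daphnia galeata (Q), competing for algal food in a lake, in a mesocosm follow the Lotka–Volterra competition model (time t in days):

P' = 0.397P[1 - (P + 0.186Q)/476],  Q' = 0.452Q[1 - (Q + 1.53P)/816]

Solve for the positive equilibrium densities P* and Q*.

Setting both brackets to zero gives the nullclines P + 0.186Q = 476 and 1.53P + Q = 816.
Substituting Q = 816 - 1.53P into the first: P(1 - 0.186·1.53) = 476 - 0.186·816.
So P* = 324/0.715 = 453, and then Q* = 816 - 1.53·453 = 123.

P* ≈ 453, Q* ≈ 123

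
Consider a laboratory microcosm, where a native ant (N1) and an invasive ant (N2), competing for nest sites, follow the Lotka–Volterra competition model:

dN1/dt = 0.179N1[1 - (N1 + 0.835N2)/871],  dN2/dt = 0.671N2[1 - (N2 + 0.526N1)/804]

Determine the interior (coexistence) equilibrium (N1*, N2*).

N1* ≈ 356, N2* ≈ 617

Setting both brackets to zero gives the nullclines N1 + 0.835N2 = 871 and 0.526N1 + N2 = 804.
Substituting N2 = 804 - 0.526N1 into the first: N1(1 - 0.835·0.526) = 871 - 0.835·804.
So N1* = 200/0.561 = 356, and then N2* = 804 - 0.526·356 = 617.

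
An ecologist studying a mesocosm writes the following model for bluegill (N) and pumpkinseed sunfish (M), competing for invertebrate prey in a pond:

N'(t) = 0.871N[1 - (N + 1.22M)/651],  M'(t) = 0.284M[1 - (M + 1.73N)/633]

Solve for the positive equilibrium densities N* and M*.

N* ≈ 109, M* ≈ 444

Setting both brackets to zero gives the nullclines N + 1.22M = 651 and 1.73N + M = 633.
Substituting M = 633 - 1.73N into the first: N(1 - 1.22·1.73) = 651 - 1.22·633.
So N* = -121/-1.11 = 109, and then M* = 633 - 1.73·109 = 444.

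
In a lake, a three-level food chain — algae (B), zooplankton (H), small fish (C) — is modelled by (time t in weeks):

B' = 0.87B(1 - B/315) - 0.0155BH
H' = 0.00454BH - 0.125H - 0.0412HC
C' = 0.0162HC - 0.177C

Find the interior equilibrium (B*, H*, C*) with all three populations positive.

B* ≈ 254, H* ≈ 10.9, C* ≈ 24.9

From dC/dt = 0: 0.0162H* = 0.177, so H* = 10.9.
From dB/dt = 0: 0.87(1 - B*/315) = 0.0155·10.9, giving B* = 315·(1 - 0.195) = 254.
From dH/dt = 0: 0.00454·254 - 0.125 = 0.0412C*, so C* = 1.03/0.0412 = 24.9.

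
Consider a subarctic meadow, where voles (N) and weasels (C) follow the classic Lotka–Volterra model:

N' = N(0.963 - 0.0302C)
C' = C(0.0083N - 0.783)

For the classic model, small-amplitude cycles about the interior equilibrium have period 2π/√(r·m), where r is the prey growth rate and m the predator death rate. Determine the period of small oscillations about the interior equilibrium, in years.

T ≈ 7.24 years

Here r = 0.963 and m = 0.783, so r·m = 0.754.
ω = √0.754 = 0.868 per year, hence T = 2π/ω ≈ 7.24 years.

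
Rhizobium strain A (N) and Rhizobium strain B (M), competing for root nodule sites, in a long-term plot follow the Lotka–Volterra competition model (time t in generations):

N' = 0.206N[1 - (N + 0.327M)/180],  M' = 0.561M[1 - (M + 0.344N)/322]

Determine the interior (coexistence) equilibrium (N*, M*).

Setting both brackets to zero gives the nullclines N + 0.327M = 180 and 0.344N + M = 322.
Substituting M = 322 - 0.344N into the first: N(1 - 0.327·0.344) = 180 - 0.327·322.
So N* = 74.7/0.888 = 84.2, and then M* = 322 - 0.344·84.2 = 293.

N* ≈ 84.2, M* ≈ 293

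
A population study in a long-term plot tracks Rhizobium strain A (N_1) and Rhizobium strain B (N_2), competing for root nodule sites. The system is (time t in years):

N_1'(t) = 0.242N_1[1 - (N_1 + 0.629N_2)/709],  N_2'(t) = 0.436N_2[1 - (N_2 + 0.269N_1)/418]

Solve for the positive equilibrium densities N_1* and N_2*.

Setting both brackets to zero gives the nullclines N_1 + 0.629N_2 = 709 and 0.269N_1 + N_2 = 418.
Substituting N_2 = 418 - 0.269N_1 into the first: N_1(1 - 0.629·0.269) = 709 - 0.629·418.
So N_1* = 446/0.831 = 537, and then N_2* = 418 - 0.269·537 = 274.

N_1* ≈ 537, N_2* ≈ 274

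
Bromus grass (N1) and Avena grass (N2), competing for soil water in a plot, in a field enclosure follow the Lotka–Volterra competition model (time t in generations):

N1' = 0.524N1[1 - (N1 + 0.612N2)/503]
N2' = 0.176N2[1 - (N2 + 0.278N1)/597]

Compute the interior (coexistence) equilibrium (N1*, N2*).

N1* ≈ 166, N2* ≈ 551

Setting both brackets to zero gives the nullclines N1 + 0.612N2 = 503 and 0.278N1 + N2 = 597.
Substituting N2 = 597 - 0.278N1 into the first: N1(1 - 0.612·0.278) = 503 - 0.612·597.
So N1* = 138/0.83 = 166, and then N2* = 597 - 0.278·166 = 551.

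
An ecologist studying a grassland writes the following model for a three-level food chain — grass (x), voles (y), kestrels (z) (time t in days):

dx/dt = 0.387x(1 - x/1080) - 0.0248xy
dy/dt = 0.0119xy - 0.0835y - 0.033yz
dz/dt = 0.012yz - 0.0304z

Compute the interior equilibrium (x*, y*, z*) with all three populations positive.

x* ≈ 905, y* ≈ 2.53, z* ≈ 324

From dz/dt = 0: 0.012y* = 0.0304, so y* = 2.53.
From dx/dt = 0: 0.387(1 - x*/1080) = 0.0248·2.53, giving x* = 1080·(1 - 0.162) = 905.
From dy/dt = 0: 0.0119·905 - 0.0835 = 0.033z*, so z* = 10.7/0.033 = 324.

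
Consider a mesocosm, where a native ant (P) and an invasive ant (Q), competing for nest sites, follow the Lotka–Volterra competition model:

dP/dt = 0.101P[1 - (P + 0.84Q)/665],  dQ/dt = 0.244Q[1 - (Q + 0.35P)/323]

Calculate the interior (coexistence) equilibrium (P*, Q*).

P* ≈ 558, Q* ≈ 128

Setting both brackets to zero gives the nullclines P + 0.84Q = 665 and 0.35P + Q = 323.
Substituting Q = 323 - 0.35P into the first: P(1 - 0.84·0.35) = 665 - 0.84·323.
So P* = 394/0.706 = 558, and then Q* = 323 - 0.35·558 = 128.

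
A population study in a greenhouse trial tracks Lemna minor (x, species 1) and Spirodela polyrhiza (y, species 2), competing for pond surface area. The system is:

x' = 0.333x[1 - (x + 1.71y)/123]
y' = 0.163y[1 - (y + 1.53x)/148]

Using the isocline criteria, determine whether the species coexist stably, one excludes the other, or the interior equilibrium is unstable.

unstable coexistence (outcome depends on initial conditions)

Compare the nullcline intercepts: K1/α12 = 123/1.71 = 71.9 < K2 = 148; K2/α21 = 148/1.53 = 96.7 < K1 = 123.
Since both are reversed, neither can invade when rare; the interior point is a saddle.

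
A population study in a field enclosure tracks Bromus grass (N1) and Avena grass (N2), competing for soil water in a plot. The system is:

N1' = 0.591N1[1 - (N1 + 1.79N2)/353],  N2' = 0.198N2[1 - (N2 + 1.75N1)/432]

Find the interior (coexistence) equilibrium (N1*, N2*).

N1* ≈ 197, N2* ≈ 87.1

Setting both brackets to zero gives the nullclines N1 + 1.79N2 = 353 and 1.75N1 + N2 = 432.
Substituting N2 = 432 - 1.75N1 into the first: N1(1 - 1.79·1.75) = 353 - 1.79·432.
So N1* = -420/-2.13 = 197, and then N2* = 432 - 1.75·197 = 87.1.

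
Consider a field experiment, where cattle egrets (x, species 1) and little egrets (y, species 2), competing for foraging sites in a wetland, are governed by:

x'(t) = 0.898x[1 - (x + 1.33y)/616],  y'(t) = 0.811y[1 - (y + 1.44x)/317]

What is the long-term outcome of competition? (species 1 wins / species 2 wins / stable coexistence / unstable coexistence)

Compare the nullcline intercepts: K1/α12 = 616/1.33 = 463 > K2 = 317; K2/α21 = 317/1.44 = 220 < K1 = 616.
Since the inequalities point opposite ways, species 1 can invade but species 2 cannot.

species 1 excludes species 2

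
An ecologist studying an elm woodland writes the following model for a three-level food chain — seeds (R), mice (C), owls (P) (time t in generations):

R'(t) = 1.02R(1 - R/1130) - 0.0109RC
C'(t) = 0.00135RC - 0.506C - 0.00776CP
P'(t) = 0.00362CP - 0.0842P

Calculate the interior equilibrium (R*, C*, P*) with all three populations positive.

From dP/dt = 0: 0.00362C* = 0.0842, so C* = 23.3.
From dR/dt = 0: 1.02(1 - R*/1130) = 0.0109·23.3, giving R* = 1130·(1 - 0.249) = 849.
From dC/dt = 0: 0.00135·849 - 0.506 = 0.00776P*, so P* = 0.64/0.00776 = 82.5.

R* ≈ 849, C* ≈ 23.3, P* ≈ 82.5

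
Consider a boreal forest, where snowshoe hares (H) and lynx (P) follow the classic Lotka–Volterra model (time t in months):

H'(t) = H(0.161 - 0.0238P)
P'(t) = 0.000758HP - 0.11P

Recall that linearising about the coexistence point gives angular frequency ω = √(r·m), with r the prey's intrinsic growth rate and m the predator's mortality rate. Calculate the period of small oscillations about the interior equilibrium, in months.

T ≈ 47.2 months

Here r = 0.161 and m = 0.11, so r·m = 0.0177.
ω = √0.0177 = 0.133 per month, hence T = 2π/ω ≈ 47.2 months.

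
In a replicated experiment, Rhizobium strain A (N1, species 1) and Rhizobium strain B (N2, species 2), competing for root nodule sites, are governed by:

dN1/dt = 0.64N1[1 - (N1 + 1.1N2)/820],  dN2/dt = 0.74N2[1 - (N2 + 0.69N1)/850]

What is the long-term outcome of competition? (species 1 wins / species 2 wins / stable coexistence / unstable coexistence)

species 2 excludes species 1

Compare the nullcline intercepts: K1/α12 = 820/1.1 = 745 < K2 = 850; K2/α21 = 850/0.69 = 1230 > K1 = 820.
Since the inequalities point opposite ways, species 2 can invade but species 1 cannot.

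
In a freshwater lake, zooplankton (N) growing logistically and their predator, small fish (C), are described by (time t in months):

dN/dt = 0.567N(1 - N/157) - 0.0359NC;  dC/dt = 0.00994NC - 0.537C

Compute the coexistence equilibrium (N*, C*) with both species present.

From dC/dt = 0 with C > 0: 0.00994N* = 0.537, so N* = 54.
Substitute into dN/dt = 0: 0.567(1 - 54/157) = 0.0359C*.
The bracket is 0.656, giving C* = 0.372/0.0359 = 10.4.

N* ≈ 54, C* ≈ 10.4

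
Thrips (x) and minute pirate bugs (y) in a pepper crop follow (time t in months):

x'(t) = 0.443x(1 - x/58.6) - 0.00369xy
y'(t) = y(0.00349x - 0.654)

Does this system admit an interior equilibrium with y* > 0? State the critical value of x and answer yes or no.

Threshold x = 187; K < 187, so no, the predator goes extinct.

The predator equation gives dy/dt > 0 only when x > 0.654/0.00349 = 187.
Without the predator, x → K = 58.6. Since 58.6 < 187, the predator cannot invade.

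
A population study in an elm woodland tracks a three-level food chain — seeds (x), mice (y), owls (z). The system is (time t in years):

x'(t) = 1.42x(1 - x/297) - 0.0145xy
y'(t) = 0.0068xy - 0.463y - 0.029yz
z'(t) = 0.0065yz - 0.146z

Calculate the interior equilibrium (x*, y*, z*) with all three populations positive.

x* ≈ 229, y* ≈ 22.5, z* ≈ 37.7

From dz/dt = 0: 0.0065y* = 0.146, so y* = 22.5.
From dx/dt = 0: 1.42(1 - x*/297) = 0.0145·22.5, giving x* = 297·(1 - 0.229) = 229.
From dy/dt = 0: 0.0068·229 - 0.463 = 0.029z*, so z* = 1.09/0.029 = 37.7.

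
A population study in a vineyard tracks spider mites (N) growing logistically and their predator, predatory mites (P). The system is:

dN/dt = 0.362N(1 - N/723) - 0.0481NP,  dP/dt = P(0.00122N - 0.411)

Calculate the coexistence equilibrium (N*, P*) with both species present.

N* ≈ 337, P* ≈ 4.02

From dP/dt = 0 with P > 0: 0.00122N* = 0.411, so N* = 337.
Substitute into dN/dt = 0: 0.362(1 - 337/723) = 0.0481P*.
The bracket is 0.534, giving P* = 0.193/0.0481 = 4.02.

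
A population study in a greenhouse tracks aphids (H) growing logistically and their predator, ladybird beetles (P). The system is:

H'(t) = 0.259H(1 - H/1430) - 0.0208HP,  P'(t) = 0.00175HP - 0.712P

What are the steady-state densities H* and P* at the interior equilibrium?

H* ≈ 407, P* ≈ 8.91

From dP/dt = 0 with P > 0: 0.00175H* = 0.712, so H* = 407.
Substitute into dH/dt = 0: 0.259(1 - 407/1430) = 0.0208P*.
The bracket is 0.715, giving P* = 0.185/0.0208 = 8.91.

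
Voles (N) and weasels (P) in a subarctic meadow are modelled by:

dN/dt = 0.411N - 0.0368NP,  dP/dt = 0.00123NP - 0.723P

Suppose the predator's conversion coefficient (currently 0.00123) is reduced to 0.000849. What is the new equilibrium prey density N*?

At the interior fixed point, setting dP/dt = 0 with P > 0 fixes N* = (predator death rate)/(NP coefficient) — independent of the other coefficients.
With the change, N* = 0.723/0.000849 = 852; it rises from 588.

N* ≈ 852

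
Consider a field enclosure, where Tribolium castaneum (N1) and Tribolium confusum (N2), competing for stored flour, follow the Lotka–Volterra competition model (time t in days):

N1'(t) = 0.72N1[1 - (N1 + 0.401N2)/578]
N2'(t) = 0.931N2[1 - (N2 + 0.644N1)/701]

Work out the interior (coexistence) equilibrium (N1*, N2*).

N1* ≈ 400, N2* ≈ 443

Setting both brackets to zero gives the nullclines N1 + 0.401N2 = 578 and 0.644N1 + N2 = 701.
Substituting N2 = 701 - 0.644N1 into the first: N1(1 - 0.401·0.644) = 578 - 0.401·701.
So N1* = 297/0.742 = 400, and then N2* = 701 - 0.644·400 = 443.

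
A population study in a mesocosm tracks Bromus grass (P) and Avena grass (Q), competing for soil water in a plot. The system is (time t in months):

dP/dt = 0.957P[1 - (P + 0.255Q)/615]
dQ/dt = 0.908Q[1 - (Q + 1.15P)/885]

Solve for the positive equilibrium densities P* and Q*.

Setting both brackets to zero gives the nullclines P + 0.255Q = 615 and 1.15P + Q = 885.
Substituting Q = 885 - 1.15P into the first: P(1 - 0.255·1.15) = 615 - 0.255·885.
So P* = 389/0.707 = 551, and then Q* = 885 - 1.15·551 = 252.

P* ≈ 551, Q* ≈ 252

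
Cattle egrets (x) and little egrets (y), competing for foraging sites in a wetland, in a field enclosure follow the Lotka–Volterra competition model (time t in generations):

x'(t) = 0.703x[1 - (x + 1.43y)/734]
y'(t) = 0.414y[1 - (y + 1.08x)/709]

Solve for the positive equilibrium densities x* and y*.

x* ≈ 514, y* ≈ 154

Setting both brackets to zero gives the nullclines x + 1.43y = 734 and 1.08x + y = 709.
Substituting y = 709 - 1.08x into the first: x(1 - 1.43·1.08) = 734 - 1.43·709.
So x* = -280/-0.544 = 514, and then y* = 709 - 1.08·514 = 154.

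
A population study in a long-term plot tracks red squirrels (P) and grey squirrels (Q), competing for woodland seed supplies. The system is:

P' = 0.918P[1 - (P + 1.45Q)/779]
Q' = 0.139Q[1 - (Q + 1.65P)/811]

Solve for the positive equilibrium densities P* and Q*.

P* ≈ 285, Q* ≈ 341

Setting both brackets to zero gives the nullclines P + 1.45Q = 779 and 1.65P + Q = 811.
Substituting Q = 811 - 1.65P into the first: P(1 - 1.45·1.65) = 779 - 1.45·811.
So P* = -397/-1.39 = 285, and then Q* = 811 - 1.65·285 = 341.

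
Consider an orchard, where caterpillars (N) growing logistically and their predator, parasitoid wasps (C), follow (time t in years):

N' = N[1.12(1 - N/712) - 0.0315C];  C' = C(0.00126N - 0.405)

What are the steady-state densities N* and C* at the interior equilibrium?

From dC/dt = 0 with C > 0: 0.00126N* = 0.405, so N* = 321.
Substitute into dN/dt = 0: 1.12(1 - 321/712) = 0.0315C*.
The bracket is 0.549, giving C* = 0.614/0.0315 = 19.5.

N* ≈ 321, C* ≈ 19.5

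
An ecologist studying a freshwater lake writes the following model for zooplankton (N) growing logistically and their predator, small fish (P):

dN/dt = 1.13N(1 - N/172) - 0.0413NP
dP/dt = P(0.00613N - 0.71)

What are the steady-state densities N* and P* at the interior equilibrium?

N* ≈ 116, P* ≈ 8.94

From dP/dt = 0 with P > 0: 0.00613N* = 0.71, so N* = 116.
Substitute into dN/dt = 0: 1.13(1 - 116/172) = 0.0413P*.
The bracket is 0.327, giving P* = 0.369/0.0413 = 8.94.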